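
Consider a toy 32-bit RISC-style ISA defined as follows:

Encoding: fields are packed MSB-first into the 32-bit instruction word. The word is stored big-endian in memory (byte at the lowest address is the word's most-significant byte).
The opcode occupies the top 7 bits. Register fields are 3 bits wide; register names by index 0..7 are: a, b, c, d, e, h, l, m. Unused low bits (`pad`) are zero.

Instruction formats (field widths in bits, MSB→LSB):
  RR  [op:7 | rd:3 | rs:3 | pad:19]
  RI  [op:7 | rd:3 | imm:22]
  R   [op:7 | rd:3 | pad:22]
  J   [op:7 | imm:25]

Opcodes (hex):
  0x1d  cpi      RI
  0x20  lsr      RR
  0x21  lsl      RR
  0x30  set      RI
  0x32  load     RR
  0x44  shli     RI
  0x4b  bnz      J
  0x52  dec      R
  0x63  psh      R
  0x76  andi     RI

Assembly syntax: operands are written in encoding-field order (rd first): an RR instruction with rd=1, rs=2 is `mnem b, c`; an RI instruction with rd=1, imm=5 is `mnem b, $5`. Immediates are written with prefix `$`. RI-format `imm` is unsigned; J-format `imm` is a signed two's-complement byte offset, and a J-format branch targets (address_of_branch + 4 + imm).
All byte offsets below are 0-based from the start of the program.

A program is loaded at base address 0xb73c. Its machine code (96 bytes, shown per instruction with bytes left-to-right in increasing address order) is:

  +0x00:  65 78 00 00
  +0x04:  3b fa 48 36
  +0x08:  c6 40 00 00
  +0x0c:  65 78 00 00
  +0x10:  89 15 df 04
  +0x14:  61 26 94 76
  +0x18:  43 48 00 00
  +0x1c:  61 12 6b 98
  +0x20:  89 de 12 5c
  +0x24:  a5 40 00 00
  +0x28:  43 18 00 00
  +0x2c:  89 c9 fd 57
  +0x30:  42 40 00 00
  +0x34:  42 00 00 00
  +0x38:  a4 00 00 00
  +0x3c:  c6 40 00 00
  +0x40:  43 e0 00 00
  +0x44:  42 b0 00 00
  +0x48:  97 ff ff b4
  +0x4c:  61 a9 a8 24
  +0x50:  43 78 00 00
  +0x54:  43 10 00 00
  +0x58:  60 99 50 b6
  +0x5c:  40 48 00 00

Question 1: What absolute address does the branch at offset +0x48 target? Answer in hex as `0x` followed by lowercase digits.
0xb73c

+0x48: 97 ff ff b4 ⇒ word 0x97ffffb4 (big)
  opcode bits[31:25]=0x4b: bnz/J
  [24:0] imm=33554356 (s25→-76) = $-76
  target = base 0xb73c + off 0x48 + 4 + imm -76 = 0xb73c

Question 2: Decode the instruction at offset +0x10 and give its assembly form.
[10] 89 15 df 04 → 0x8915df04
  top 7b → 0x44 → shli [RI]
  rd@[24:22]=0x4 ⇒ e
  imm@[21:0]=0x15df04 ⇒ $1433348

shli e, $1433348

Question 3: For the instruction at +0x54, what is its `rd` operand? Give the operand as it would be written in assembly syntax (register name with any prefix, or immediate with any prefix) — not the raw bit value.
off 0x54: read 43 10 00 00 as big → 0x43100000
  opcode bits[31:25]=0x21: lsl/RR
  rd: (w>>22)&0x7=0x4 → e
  rs: (w>>19)&0x7=0x2 → c

e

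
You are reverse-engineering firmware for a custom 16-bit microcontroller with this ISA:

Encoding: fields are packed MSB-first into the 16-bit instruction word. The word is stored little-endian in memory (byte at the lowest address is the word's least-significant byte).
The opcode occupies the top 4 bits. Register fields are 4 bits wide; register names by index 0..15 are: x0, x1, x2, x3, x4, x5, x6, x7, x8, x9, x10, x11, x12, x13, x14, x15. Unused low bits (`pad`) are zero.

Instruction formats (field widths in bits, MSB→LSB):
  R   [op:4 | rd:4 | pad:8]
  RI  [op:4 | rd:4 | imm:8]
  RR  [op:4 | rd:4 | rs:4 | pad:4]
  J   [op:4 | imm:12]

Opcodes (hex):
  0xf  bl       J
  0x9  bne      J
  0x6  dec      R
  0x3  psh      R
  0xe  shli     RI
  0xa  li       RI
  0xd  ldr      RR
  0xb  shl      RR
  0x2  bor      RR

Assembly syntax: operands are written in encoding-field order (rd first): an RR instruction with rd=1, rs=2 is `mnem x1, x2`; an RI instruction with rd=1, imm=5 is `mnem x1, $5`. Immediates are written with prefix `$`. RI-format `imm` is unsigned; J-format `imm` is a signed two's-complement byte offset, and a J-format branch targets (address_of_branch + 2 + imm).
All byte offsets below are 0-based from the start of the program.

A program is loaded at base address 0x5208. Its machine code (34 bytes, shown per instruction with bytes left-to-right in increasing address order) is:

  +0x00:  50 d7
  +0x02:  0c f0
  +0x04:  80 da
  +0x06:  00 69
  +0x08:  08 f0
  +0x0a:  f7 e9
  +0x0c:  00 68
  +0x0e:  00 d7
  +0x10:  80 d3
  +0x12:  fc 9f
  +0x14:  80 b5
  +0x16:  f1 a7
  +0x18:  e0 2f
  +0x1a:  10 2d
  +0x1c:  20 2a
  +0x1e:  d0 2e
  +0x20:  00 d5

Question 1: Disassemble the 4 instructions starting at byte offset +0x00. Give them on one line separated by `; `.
+0x00: 50 d7 ⇒ word 0xd750 (little)
  op=0xd750>>12=0xd ⇒ ldr (RR)
  rd@[11:8]=0x7 ⇒ x7
  rs@[7:4]=0x5 ⇒ x5
+0x02: 0c f0 ⇒ word 0xf00c (little)
  op=0xf00c>>12=0xf ⇒ bl (J)
  imm@[11:0]=0xc ⇒ $12
+0x04: 80 da ⇒ word 0xda80 (little)
  op=0xda80>>12=0xd ⇒ ldr (RR)
  rd@[11:8]=0xa ⇒ x10
  rs@[7:4]=0x8 ⇒ x8
+0x06: 00 69 ⇒ word 0x6900 (little)
  op=0x6900>>12=0x6 ⇒ dec (R)
  rd@[11:8]=0x9 ⇒ x9

ldr x7, x5; bl $12; ldr x10, x8; dec x9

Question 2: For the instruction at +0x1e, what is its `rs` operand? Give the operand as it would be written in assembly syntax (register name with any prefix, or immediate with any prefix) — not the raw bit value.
x13

[1e] d0 2e → 0x2ed0
  opcode bits[15:12]=0x2: bor/RR
  rd@[11:8]=0xe ⇒ x14
  rs@[7:4]=0xd ⇒ x13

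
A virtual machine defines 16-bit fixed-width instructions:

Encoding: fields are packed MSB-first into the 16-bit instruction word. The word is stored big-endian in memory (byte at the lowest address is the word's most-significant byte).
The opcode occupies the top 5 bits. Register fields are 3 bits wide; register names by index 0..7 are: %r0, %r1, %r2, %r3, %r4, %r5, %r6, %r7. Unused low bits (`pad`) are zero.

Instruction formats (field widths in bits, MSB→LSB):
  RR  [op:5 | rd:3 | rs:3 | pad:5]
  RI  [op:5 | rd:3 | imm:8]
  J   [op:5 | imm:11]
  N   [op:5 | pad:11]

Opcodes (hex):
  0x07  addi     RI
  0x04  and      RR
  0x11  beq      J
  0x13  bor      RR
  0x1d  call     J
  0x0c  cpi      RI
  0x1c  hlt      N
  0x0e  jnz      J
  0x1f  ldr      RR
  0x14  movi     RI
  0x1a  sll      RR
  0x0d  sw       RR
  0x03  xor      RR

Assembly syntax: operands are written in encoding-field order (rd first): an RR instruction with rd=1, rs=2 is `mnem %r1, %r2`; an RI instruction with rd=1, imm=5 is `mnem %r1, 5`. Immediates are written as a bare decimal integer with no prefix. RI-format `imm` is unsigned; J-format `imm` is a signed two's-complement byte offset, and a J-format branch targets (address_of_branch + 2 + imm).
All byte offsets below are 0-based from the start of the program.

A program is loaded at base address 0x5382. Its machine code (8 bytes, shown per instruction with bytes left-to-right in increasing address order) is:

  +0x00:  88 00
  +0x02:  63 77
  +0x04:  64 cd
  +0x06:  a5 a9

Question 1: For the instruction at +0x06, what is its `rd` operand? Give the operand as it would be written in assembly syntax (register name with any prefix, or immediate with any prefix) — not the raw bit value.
%r5

+0x06: a5 a9 ⇒ word 0xa5a9 (big)
  top 5b → 0x14 → movi [RI]
  rd@[10:8]=0x5 ⇒ %r5
  imm@[7:0]=0xa9 ⇒ 169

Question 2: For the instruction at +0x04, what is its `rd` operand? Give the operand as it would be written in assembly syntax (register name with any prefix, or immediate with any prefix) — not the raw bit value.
+0x04: 64 cd ⇒ word 0x64cd (big)
  top 5b → 0xc → cpi [RI]
  [10:8] rd=4 = %r4
  [7:0] imm=205 = 205

%r4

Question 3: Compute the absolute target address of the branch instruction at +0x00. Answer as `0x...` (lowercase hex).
+0x00: 88 00 ⇒ word 0x8800 (big)
  top 5b → 0x11 → beq [J]
  [10:0] imm=0 = 0
  target = base 0x5382 + off 0x00 + 2 + imm 0 = 0x5384

0x5384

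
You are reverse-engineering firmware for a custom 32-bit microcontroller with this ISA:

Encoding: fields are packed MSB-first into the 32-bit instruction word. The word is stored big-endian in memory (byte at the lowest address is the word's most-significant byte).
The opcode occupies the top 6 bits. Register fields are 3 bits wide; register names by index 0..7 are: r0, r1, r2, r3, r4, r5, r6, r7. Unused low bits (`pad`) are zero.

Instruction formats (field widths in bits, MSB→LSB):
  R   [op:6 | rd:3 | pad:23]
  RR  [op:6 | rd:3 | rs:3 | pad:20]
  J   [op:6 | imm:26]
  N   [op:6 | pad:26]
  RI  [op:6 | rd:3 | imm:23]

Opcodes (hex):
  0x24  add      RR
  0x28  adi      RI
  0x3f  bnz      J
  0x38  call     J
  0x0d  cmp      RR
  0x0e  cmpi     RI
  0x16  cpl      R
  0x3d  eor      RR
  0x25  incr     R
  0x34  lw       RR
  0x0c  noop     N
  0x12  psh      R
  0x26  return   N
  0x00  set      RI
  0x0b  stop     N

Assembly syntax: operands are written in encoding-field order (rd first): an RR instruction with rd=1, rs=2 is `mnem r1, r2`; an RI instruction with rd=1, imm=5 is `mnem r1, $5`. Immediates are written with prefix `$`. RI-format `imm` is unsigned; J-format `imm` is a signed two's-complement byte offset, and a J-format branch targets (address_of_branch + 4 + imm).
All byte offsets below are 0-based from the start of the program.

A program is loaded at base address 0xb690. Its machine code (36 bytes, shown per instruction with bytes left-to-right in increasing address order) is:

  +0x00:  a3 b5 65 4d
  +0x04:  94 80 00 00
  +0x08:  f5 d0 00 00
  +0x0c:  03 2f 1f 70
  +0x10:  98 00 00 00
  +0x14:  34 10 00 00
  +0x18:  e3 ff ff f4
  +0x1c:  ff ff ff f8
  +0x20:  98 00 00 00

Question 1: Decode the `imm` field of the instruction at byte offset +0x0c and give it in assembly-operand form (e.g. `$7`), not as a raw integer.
$3088240

[0c] 03 2f 1f 70 → 0x032f1f70
  op=0x032f1f70>>26=0x0 ⇒ set (RI)
  rd@[25:23]=0x6 ⇒ r6
  imm@[22:0]=0x2f1f70 ⇒ $3088240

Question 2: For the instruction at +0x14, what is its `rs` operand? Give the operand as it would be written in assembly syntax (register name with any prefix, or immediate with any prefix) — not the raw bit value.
r1

[14] 34 10 00 00 → 0x34100000
  top 6b → 0xd → cmp [RR]
  rd: (w>>23)&0x7=0x0 → r0
  rs: (w>>20)&0x7=0x1 → r1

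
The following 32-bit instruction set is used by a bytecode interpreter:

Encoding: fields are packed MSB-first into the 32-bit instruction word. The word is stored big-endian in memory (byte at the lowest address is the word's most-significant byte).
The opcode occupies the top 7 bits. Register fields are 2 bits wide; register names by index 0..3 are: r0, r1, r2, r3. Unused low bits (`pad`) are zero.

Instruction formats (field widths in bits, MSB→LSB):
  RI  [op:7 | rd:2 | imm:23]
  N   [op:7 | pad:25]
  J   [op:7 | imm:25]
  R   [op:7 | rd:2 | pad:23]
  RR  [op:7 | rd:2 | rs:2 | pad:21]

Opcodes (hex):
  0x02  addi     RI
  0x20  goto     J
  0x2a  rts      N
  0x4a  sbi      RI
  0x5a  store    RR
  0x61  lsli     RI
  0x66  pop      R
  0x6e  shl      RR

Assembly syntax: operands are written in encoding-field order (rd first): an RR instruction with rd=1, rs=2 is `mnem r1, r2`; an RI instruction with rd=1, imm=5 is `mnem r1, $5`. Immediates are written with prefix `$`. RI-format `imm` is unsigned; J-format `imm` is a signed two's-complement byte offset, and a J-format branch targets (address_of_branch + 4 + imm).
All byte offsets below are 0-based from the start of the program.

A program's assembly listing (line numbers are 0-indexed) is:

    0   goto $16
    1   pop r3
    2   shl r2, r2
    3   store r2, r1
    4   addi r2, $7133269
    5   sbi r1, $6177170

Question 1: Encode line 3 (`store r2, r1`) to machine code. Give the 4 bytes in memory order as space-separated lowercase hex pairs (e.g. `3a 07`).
L3: store op=0x5a:7|rd=2:2|rs=1:2|pad=0:21 ⇒ 0xb5200000 ⇒ big b5 20 00 00

b5 20 00 00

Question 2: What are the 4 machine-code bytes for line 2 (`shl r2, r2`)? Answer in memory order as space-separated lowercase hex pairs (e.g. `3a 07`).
L2: shl op=0x6e:7|rd=2:2|rs=2:2|pad=0:21 ⇒ 0xdd400000 ⇒ big dd 40 00 00

dd 40 00 00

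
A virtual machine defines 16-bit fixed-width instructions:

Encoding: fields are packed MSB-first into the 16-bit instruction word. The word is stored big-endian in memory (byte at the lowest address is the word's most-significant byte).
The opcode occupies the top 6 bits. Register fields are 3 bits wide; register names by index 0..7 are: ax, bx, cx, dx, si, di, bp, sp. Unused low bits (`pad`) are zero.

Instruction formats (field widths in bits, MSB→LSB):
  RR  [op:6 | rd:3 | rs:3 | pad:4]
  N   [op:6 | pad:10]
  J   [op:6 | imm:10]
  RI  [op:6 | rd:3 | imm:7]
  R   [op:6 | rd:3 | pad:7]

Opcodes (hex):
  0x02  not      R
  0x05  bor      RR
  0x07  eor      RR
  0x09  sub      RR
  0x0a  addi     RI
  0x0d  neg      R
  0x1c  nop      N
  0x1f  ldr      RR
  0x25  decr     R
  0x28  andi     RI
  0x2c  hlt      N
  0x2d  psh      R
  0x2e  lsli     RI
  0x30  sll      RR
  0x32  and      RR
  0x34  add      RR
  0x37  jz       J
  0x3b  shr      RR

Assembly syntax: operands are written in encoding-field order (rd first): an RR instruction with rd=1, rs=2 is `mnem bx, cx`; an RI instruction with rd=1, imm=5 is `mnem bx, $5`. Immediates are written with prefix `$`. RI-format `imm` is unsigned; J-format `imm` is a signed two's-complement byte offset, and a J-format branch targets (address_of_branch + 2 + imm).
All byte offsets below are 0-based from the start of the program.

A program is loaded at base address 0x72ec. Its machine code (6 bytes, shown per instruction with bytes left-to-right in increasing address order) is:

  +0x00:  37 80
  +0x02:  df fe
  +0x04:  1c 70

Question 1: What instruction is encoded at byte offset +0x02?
+0x02: df fe ⇒ word 0xdffe (big)
  opcode bits[15:10]=0x37: jz/J
  [9:0] imm=1022 (s10→-2) = $-2

jz $-2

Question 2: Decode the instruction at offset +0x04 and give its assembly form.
off 0x04: read 1c 70 as big → 0x1c70
  op=0x1c70>>10=0x7 ⇒ eor (RR)
  rd@[9:7]=0x0 ⇒ ax
  rs@[6:4]=0x7 ⇒ sp

eor ax, sp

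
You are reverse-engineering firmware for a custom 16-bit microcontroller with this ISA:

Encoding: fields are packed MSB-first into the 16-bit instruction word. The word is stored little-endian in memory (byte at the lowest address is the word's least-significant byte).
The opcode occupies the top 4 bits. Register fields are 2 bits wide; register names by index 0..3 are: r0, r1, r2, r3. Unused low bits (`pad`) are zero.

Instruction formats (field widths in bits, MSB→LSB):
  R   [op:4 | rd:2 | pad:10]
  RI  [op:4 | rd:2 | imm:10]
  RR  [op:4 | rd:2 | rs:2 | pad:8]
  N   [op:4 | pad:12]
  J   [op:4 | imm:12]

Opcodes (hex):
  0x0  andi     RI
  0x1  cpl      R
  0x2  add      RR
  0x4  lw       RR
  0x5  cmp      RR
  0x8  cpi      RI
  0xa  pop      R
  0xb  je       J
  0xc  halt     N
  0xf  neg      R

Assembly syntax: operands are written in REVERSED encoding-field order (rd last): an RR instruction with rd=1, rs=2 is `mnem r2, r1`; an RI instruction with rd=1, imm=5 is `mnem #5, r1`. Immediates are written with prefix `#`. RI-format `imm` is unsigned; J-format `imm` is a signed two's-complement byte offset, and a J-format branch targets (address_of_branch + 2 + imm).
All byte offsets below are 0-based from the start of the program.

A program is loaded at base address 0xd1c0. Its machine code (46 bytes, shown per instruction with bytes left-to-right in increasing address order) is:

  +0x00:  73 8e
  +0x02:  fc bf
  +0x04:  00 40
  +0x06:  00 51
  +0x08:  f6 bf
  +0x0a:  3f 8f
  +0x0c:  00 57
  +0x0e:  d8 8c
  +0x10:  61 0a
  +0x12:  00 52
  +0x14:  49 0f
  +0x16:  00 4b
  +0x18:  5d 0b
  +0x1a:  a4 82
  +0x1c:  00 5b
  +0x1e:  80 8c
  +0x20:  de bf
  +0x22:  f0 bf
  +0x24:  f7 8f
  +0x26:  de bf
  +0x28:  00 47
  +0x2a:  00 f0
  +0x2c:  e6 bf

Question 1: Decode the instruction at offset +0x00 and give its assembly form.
+0x00: 73 8e ⇒ word 0x8e73 (little)
  top 4b → 0x8 → cpi [RI]
  rd@[11:10]=0x3 ⇒ r3
  imm@[9:0]=0x273 ⇒ #627

cpi #627, r3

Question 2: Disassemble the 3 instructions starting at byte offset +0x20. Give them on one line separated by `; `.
je #-34; je #-16; cpi #1015, r3

+0x20: de bf ⇒ word 0xbfde (little)
  op=0xbfde>>12=0xb ⇒ je (J)
  imm@[11:0]=0xfde (s12→-34) ⇒ #-34
+0x22: f0 bf ⇒ word 0xbff0 (little)
  op=0xbff0>>12=0xb ⇒ je (J)
  imm@[11:0]=0xff0 (s12→-16) ⇒ #-16
+0x24: f7 8f ⇒ word 0x8ff7 (little)
  op=0x8ff7>>12=0x8 ⇒ cpi (RI)
  rd@[11:10]=0x3 ⇒ r3
  imm@[9:0]=0x3f7 ⇒ #1015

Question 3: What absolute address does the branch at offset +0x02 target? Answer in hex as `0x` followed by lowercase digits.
off 0x02: read fc bf as little → 0xbffc
  op=0xbffc>>12=0xb ⇒ je (J)
  imm: (w>>0)&0xfff=0xffc (s12→-4) → #-4
  target = base 0xd1c0 + off 0x02 + 2 + imm -4 = 0xd1c0

0xd1c0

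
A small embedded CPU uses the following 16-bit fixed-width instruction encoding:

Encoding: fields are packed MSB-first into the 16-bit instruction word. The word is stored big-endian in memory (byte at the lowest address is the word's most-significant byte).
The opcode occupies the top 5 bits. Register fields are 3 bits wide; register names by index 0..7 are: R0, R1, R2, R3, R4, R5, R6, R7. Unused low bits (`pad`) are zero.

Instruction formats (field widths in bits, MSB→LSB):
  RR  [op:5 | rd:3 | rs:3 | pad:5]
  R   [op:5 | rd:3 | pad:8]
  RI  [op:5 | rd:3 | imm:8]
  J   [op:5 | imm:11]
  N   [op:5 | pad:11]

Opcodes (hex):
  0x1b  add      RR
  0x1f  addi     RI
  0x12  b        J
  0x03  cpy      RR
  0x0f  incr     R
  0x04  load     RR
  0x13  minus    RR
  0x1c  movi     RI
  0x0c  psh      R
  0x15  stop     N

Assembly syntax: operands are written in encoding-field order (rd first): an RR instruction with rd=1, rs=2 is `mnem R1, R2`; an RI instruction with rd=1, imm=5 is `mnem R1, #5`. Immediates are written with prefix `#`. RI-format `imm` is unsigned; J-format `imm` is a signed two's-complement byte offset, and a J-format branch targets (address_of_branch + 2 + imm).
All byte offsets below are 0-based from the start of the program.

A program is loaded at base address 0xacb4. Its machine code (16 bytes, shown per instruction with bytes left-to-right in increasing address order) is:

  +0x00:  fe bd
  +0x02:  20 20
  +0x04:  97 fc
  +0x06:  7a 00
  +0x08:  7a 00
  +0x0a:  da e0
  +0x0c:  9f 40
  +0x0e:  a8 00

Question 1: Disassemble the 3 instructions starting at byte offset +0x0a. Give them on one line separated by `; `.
[0a] da e0 → 0xdae0
  top 5b → 0x1b → add [RR]
  rd@[10:8]=0x2 ⇒ R2
  rs@[7:5]=0x7 ⇒ R7
[0c] 9f 40 → 0x9f40
  top 5b → 0x13 → minus [RR]
  rd@[10:8]=0x7 ⇒ R7
  rs@[7:5]=0x2 ⇒ R2
[0e] a8 00 → 0xa800
  top 5b → 0x15 → stop [N]

add R2, R7; minus R7, R2; stop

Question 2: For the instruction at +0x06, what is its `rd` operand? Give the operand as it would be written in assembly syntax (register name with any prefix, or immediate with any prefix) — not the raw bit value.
R2

+0x06: 7a 00 ⇒ word 0x7a00 (big)
  top 5b → 0xf → incr [R]
  [10:8] rd=2 = R2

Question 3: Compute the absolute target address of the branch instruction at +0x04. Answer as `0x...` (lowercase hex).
0xacb6

off 0x04: read 97 fc as big → 0x97fc
  top 5b → 0x12 → b [J]
  [10:0] imm=2044 (s11→-4) = #-4
  target = base 0xacb4 + off 0x04 + 2 + imm -4 = 0xacb6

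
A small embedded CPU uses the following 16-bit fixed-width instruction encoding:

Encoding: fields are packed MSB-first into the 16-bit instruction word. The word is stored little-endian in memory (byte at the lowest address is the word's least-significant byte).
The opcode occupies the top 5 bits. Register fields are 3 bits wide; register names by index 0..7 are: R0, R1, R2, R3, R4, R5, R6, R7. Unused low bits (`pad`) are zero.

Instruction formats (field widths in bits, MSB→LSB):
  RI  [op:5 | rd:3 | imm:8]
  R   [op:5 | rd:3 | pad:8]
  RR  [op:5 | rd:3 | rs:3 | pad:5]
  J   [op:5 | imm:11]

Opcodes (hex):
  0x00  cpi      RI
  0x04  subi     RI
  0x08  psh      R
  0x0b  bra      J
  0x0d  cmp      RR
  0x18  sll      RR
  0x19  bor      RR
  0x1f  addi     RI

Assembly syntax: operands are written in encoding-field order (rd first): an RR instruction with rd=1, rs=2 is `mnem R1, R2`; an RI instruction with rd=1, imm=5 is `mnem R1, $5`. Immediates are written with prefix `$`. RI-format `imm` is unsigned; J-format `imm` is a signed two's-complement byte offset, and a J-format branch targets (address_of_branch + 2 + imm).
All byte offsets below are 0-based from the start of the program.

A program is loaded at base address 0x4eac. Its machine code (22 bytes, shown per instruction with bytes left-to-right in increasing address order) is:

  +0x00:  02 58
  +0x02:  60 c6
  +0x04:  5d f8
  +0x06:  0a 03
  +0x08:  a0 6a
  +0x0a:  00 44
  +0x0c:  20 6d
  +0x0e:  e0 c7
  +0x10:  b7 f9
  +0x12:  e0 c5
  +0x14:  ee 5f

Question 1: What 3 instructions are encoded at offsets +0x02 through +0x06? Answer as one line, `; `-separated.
+0x02: 60 c6 ⇒ word 0xc660 (little)
  op=0xc660>>11=0x18 ⇒ sll (RR)
  [10:8] rd=6 = R6
  [7:5] rs=3 = R3
+0x04: 5d f8 ⇒ word 0xf85d (little)
  op=0xf85d>>11=0x1f ⇒ addi (RI)
  [10:8] rd=0 = R0
  [7:0] imm=93 = $93
+0x06: 0a 03 ⇒ word 0x030a (little)
  op=0x030a>>11=0x0 ⇒ cpi (RI)
  [10:8] rd=3 = R3
  [7:0] imm=10 = $10

sll R6, R3; addi R0, $93; cpi R3, $10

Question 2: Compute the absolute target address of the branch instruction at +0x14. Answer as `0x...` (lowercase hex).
@+14  little-endian(ee 5f) = 0x5fee
  op=0x5fee>>11=0xb ⇒ bra (J)
  imm@[10:0]=0x7ee (s11→-18) ⇒ $-18
  target = base 0x4eac + off 0x14 + 2 + imm -18 = 0x4eb0

0x4eb0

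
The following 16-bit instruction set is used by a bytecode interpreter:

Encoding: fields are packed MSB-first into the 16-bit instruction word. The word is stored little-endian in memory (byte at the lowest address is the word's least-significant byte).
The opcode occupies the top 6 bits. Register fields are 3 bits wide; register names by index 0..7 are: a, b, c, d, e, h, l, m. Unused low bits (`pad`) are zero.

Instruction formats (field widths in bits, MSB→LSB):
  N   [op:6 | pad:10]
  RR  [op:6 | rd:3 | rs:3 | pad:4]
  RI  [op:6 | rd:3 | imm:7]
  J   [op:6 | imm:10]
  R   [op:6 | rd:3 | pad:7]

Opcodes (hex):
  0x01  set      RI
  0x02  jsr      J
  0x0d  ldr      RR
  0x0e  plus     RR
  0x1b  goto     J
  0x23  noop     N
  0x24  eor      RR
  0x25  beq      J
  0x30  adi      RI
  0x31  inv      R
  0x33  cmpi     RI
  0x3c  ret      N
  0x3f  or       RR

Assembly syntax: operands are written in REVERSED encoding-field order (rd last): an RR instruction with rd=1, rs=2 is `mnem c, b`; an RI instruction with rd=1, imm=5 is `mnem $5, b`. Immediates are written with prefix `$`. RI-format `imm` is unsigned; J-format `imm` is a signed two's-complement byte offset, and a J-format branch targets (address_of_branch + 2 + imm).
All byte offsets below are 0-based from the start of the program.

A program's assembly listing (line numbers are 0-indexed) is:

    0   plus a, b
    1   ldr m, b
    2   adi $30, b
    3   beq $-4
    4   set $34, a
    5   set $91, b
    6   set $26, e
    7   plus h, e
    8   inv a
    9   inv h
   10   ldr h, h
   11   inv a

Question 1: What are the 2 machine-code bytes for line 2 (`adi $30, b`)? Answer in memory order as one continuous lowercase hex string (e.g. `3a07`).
2. adi fields op=0x30:6|rd=1:3|imm=30:7 → word c09eh → 9e c0

9ec0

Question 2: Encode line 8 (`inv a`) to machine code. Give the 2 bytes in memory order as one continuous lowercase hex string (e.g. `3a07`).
00c4

line 8 (inv): pack op=0x31:6|rd=0:3|pad=0:7 = 0xc400; little→ 00 c4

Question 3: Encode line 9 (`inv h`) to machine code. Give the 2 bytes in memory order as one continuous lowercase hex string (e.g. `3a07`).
80c6

9. inv fields op=0x31:6|rd=5:3|pad=0:7 → word c680h → 80 c6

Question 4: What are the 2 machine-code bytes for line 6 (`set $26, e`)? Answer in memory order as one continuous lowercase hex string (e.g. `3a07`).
L6: set op=0x1:6|rd=4:3|imm=26:7 ⇒ 0x061a ⇒ little 1a 06

1a06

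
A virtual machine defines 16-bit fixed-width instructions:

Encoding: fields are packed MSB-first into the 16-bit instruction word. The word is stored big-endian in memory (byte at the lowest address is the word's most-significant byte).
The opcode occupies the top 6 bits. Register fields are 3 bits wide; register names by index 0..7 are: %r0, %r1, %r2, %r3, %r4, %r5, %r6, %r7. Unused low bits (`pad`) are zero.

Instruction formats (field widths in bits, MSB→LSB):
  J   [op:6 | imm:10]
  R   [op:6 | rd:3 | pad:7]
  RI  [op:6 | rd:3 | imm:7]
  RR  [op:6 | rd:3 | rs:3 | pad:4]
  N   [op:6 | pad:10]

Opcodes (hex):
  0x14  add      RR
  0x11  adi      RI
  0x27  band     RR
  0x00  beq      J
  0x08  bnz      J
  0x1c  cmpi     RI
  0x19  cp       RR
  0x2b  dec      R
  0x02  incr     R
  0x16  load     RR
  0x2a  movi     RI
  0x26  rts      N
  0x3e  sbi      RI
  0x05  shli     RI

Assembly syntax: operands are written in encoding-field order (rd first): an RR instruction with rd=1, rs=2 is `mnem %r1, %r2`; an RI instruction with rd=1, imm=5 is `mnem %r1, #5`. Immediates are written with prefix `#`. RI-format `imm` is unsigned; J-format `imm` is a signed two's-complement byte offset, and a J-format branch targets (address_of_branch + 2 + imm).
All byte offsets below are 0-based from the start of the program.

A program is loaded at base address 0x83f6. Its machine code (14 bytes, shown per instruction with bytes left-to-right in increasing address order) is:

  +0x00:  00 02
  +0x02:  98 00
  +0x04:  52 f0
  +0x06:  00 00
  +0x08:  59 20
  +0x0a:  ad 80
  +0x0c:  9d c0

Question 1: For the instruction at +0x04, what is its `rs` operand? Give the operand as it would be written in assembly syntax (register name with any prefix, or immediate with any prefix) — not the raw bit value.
%r7

off 0x04: read 52 f0 as big → 0x52f0
  op=0x52f0>>10=0x14 ⇒ add (RR)
  rd@[9:7]=0x5 ⇒ %r5
  rs@[6:4]=0x7 ⇒ %r7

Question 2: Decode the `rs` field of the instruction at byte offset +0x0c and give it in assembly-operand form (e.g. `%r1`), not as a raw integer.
[0c] 9d c0 → 0x9dc0
  top 6b → 0x27 → band [RR]
  [9:7] rd=3 = %r3
  [6:4] rs=4 = %r4

%r4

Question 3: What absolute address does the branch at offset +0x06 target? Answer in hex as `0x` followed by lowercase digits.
0x83fe

[06] 00 00 → 0x0000
  top 6b → 0x0 → beq [J]
  imm@[9:0]=0x0 ⇒ #0
  target = base 0x83f6 + off 0x06 + 2 + imm 0 = 0x83fe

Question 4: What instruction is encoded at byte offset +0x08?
+0x08: 59 20 ⇒ word 0x5920 (big)
  op=0x5920>>10=0x16 ⇒ load (RR)
  rd: (w>>7)&0x7=0x2 → %r2
  rs: (w>>4)&0x7=0x2 → %r2

load %r2, %r2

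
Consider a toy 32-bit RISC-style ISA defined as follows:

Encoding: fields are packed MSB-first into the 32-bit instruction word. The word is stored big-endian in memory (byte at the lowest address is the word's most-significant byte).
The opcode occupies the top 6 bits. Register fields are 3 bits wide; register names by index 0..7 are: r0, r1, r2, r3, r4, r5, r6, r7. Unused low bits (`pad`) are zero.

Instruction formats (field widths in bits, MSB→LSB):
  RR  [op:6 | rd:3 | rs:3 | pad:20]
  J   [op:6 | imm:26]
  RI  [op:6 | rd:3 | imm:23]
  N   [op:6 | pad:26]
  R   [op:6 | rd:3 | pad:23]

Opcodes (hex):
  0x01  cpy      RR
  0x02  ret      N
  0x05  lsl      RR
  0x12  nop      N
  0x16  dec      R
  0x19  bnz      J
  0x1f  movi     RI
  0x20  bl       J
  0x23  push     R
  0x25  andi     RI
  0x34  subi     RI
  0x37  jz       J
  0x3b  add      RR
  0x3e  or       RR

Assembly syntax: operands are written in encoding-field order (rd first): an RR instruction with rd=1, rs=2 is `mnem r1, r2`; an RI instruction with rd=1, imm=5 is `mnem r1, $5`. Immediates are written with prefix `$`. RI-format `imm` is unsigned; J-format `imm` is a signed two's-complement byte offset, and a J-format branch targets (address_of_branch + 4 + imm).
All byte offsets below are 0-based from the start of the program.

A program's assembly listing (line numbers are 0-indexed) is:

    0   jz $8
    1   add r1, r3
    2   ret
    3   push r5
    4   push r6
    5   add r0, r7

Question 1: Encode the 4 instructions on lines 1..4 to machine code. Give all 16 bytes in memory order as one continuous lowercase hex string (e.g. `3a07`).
L1: add op=0x3b:6|rd=1:3|rs=3:3|pad=0:20 ⇒ 0xecb00000 ⇒ big ec b0 00 00
L2: ret op=0x2:6|pad=0:26 ⇒ 0x08000000 ⇒ big 08 00 00 00
L3: push op=0x23:6|rd=5:3|pad=0:23 ⇒ 0x8e800000 ⇒ big 8e 80 00 00
L4: push op=0x23:6|rd=6:3|pad=0:23 ⇒ 0x8f000000 ⇒ big 8f 00 00 00

ecb00000080000008e8000008f000000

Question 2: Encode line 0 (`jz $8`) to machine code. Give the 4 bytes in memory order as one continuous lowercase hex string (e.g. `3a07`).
dc000008

line 0 (jz): pack op=0x37:6|imm=8:26 = 0xdc000008; big→ dc 00 00 08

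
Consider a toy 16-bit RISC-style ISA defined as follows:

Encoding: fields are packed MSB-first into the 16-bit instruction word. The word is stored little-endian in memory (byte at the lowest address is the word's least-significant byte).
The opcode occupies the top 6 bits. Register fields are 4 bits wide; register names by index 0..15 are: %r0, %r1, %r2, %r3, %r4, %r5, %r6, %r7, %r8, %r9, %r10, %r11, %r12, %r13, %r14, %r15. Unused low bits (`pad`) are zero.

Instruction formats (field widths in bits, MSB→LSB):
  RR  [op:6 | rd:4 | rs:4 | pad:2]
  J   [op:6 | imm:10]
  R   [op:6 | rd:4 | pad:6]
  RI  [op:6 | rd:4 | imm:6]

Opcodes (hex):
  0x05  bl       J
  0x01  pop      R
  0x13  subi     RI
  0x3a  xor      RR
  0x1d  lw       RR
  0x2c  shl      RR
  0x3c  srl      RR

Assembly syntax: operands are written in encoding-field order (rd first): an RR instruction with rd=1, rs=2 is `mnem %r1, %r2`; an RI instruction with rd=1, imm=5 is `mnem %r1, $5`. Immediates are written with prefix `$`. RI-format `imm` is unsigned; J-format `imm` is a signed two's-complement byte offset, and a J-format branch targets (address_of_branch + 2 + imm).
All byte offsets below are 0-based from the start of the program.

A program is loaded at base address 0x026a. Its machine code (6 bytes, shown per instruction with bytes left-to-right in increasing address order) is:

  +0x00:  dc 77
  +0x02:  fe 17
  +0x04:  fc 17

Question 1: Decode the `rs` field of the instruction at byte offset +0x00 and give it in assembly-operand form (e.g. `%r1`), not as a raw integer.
@+00  little-endian(dc 77) = 0x77dc
  opcode bits[15:10]=0x1d: lw/RR
  rd@[9:6]=0xf ⇒ %r15
  rs@[5:2]=0x7 ⇒ %r7

%r7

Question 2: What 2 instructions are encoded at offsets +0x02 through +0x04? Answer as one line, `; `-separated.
off 0x02: read fe 17 as little → 0x17fe
  opcode bits[15:10]=0x5: bl/J
  imm@[9:0]=0x3fe (s10→-2) ⇒ $-2
off 0x04: read fc 17 as little → 0x17fc
  opcode bits[15:10]=0x5: bl/J
  imm@[9:0]=0x3fc (s10→-4) ⇒ $-4

bl $-2; bl $-4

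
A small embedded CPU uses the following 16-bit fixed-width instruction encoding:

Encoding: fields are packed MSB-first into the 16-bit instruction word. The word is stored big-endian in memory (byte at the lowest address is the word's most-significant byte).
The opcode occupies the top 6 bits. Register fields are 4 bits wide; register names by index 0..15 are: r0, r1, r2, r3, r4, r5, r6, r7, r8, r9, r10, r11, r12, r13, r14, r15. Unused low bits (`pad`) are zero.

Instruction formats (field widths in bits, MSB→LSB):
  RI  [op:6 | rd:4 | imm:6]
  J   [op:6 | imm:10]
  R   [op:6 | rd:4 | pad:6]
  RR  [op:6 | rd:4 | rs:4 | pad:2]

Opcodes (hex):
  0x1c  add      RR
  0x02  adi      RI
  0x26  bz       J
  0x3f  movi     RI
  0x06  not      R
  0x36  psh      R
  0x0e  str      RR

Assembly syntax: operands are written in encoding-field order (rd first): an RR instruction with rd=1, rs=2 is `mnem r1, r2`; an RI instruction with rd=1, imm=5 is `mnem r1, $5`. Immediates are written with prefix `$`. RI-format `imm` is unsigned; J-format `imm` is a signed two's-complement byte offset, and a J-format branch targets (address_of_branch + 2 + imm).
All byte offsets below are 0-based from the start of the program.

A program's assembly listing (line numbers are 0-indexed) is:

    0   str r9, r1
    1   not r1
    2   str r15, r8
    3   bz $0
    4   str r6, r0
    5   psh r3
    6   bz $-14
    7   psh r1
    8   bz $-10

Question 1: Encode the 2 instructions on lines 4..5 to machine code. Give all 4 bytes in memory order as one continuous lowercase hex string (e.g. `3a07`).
3980d8c0

4. str fields op=0xe:6|rd=6:4|rs=0:4|pad=0:2 → word 3980h → 39 80
5. psh fields op=0x36:6|rd=3:4|pad=0:6 → word d8c0h → d8 c0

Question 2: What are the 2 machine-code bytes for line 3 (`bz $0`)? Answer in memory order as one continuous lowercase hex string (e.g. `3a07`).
3. bz fields op=0x26:6|imm=0:10 → word 9800h → 98 00

9800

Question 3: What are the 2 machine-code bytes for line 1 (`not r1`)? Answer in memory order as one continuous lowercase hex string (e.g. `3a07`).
1840

L1: not op=0x6:6|rd=1:4|pad=0:6 ⇒ 0x1840 ⇒ big 18 40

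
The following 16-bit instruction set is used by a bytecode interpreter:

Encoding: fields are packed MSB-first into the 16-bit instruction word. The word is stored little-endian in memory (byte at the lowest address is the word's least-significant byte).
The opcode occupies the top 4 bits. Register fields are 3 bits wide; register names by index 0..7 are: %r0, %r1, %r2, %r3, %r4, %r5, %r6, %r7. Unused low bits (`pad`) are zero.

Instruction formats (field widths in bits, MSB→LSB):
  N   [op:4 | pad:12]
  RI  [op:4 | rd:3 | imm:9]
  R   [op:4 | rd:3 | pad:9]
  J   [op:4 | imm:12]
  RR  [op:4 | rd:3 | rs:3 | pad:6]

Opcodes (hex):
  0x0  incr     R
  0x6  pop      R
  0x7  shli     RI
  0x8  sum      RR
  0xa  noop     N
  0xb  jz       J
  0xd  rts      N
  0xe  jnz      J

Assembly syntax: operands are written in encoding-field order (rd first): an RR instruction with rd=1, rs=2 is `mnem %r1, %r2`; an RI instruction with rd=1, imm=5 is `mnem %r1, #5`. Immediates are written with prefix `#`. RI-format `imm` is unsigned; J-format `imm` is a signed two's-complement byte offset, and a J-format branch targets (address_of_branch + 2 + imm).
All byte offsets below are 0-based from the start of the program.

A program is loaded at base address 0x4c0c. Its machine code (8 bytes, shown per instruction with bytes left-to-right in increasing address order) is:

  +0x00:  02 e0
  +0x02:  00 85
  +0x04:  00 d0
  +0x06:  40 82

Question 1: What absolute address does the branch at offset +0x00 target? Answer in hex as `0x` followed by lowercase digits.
@+00  little-endian(02 e0) = 0xe002
  op=0xe002>>12=0xe ⇒ jnz (J)
  imm: (w>>0)&0xfff=0x2 → #2
  target = base 0x4c0c + off 0x00 + 2 + imm 2 = 0x4c10

0x4c10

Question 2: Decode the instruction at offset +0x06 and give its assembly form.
off 0x06: read 40 82 as little → 0x8240
  top 4b → 0x8 → sum [RR]
  rd@[11:9]=0x1 ⇒ %r1
  rs@[8:6]=0x1 ⇒ %r1

sum %r1, %r1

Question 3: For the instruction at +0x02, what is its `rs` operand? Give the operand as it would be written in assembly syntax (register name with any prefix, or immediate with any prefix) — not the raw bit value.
%r4

off 0x02: read 00 85 as little → 0x8500
  op=0x8500>>12=0x8 ⇒ sum (RR)
  rd: (w>>9)&0x7=0x2 → %r2
  rs: (w>>6)&0x7=0x4 → %r4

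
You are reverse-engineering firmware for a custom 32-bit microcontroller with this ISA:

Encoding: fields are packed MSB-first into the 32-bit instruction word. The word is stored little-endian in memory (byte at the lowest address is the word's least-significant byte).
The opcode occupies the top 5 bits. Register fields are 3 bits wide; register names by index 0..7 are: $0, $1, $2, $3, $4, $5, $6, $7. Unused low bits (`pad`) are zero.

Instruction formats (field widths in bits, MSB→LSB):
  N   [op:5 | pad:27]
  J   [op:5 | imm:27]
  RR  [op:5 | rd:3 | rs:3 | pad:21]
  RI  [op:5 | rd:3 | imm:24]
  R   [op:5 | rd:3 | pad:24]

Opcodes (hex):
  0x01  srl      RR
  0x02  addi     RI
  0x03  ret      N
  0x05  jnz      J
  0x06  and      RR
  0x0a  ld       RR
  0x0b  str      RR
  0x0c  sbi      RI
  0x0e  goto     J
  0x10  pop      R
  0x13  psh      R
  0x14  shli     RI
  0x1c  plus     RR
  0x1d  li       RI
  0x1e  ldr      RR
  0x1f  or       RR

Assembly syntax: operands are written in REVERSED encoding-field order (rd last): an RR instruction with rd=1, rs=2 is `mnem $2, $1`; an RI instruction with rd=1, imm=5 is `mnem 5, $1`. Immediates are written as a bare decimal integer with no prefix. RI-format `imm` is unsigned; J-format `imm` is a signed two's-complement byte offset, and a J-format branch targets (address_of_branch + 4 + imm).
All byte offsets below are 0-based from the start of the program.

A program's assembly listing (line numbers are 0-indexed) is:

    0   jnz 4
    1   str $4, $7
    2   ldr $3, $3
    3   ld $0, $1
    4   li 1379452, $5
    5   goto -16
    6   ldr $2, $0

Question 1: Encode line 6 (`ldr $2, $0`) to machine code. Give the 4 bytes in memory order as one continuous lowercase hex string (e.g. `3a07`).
line 6 (ldr): pack op=0x1e:5|rd=0:3|rs=2:3|pad=0:21 = 0xf0400000; little→ 00 00 40 f0

000040f0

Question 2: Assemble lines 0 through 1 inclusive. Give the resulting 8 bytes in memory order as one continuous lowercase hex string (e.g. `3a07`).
040000280000805f

0. jnz fields op=0x5:5|imm=4:27 → word 28000004h → 04 00 00 28
1. str fields op=0xb:5|rd=7:3|rs=4:3|pad=0:21 → word 5f800000h → 00 00 80 5f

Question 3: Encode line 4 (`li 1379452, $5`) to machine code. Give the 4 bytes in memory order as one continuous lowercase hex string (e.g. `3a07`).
7c0c15ed

4. li fields op=0x1d:5|rd=5:3|imm=1379452:24 → word ed150c7ch → 7c 0c 15 ed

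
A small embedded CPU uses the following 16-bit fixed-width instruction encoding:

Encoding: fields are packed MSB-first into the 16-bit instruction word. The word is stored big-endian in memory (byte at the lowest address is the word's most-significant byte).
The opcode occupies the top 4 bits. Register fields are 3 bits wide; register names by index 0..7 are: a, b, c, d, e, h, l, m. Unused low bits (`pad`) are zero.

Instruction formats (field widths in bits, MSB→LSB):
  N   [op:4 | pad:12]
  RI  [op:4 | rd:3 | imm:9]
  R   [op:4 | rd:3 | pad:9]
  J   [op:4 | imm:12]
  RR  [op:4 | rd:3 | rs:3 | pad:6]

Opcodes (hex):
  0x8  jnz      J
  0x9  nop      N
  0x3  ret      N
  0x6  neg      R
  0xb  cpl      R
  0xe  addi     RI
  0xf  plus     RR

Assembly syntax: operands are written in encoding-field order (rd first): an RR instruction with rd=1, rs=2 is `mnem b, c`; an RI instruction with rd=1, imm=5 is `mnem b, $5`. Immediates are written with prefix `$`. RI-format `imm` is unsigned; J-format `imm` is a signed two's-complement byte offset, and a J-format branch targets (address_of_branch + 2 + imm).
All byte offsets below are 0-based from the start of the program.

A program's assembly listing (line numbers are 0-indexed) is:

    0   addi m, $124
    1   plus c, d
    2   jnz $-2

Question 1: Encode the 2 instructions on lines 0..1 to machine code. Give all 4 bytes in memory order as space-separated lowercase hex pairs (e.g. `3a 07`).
line 0 (addi): pack op=0xe:4|rd=7:3|imm=124:9 = 0xee7c; big→ ee 7c
line 1 (plus): pack op=0xf:4|rd=2:3|rs=3:3|pad=0:6 = 0xf4c0; big→ f4 c0

ee 7c f4 c0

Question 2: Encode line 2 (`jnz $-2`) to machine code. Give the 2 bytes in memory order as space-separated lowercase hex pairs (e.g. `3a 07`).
8f fe

line 2 (jnz): pack op=0x8:4|imm=-2:12 = 0x8ffe; big→ 8f fe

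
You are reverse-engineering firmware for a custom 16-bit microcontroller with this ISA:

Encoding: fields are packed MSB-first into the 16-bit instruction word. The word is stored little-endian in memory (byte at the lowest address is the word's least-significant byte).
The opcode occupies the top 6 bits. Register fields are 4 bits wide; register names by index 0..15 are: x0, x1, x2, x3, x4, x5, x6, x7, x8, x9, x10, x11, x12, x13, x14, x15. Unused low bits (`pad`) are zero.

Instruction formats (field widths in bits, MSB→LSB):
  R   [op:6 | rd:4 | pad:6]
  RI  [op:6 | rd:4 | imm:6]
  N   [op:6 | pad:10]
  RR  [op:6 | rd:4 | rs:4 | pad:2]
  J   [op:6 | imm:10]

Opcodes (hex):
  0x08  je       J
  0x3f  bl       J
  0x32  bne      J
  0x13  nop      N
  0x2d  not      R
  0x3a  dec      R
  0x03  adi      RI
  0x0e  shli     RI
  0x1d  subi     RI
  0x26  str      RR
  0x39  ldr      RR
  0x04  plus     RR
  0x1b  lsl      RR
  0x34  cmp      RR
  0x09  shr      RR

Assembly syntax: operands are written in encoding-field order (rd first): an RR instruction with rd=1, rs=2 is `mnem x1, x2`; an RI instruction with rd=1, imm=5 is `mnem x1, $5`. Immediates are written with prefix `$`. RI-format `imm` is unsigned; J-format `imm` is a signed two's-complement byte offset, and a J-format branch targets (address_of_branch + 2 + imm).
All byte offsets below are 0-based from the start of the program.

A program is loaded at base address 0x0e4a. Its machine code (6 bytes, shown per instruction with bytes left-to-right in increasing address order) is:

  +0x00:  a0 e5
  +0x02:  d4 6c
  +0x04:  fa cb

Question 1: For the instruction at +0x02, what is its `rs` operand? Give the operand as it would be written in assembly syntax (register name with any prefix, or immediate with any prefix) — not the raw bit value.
x5

off 0x02: read d4 6c as little → 0x6cd4
  opcode bits[15:10]=0x1b: lsl/RR
  rd@[9:6]=0x3 ⇒ x3
  rs@[5:2]=0x5 ⇒ x5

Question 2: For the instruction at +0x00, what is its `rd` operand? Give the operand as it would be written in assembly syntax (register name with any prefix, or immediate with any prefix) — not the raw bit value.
x6

[00] a0 e5 → 0xe5a0
  op=0xe5a0>>10=0x39 ⇒ ldr (RR)
  [9:6] rd=6 = x6
  [5:2] rs=8 = x8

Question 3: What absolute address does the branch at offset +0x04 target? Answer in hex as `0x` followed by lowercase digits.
+0x04: fa cb ⇒ word 0xcbfa (little)
  opcode bits[15:10]=0x32: bne/J
  imm@[9:0]=0x3fa (s10→-6) ⇒ $-6
  target = base 0x0e4a + off 0x04 + 2 + imm -6 = 0x0e4a

0x0e4a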